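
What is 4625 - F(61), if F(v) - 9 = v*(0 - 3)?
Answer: 4799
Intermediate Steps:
F(v) = 9 - 3*v (F(v) = 9 + v*(0 - 3) = 9 + v*(-3) = 9 - 3*v)
4625 - F(61) = 4625 - (9 - 3*61) = 4625 - (9 - 183) = 4625 - 1*(-174) = 4625 + 174 = 4799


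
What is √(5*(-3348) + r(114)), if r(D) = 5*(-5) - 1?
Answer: I*√16766 ≈ 129.48*I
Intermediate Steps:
r(D) = -26 (r(D) = -25 - 1 = -26)
√(5*(-3348) + r(114)) = √(5*(-3348) - 26) = √(-16740 - 26) = √(-16766) = I*√16766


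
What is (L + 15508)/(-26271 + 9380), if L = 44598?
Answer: -60106/16891 ≈ -3.5585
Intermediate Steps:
(L + 15508)/(-26271 + 9380) = (44598 + 15508)/(-26271 + 9380) = 60106/(-16891) = 60106*(-1/16891) = -60106/16891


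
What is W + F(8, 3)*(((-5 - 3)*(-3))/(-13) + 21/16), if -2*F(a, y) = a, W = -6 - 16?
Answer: -1033/52 ≈ -19.865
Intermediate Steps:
W = -22
F(a, y) = -a/2
W + F(8, 3)*(((-5 - 3)*(-3))/(-13) + 21/16) = -22 + (-1/2*8)*(((-5 - 3)*(-3))/(-13) + 21/16) = -22 - 4*(-8*(-3)*(-1/13) + 21*(1/16)) = -22 - 4*(24*(-1/13) + 21/16) = -22 - 4*(-24/13 + 21/16) = -22 - 4*(-111/208) = -22 + 111/52 = -1033/52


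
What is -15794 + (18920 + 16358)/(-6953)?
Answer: -109850960/6953 ≈ -15799.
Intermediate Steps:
-15794 + (18920 + 16358)/(-6953) = -15794 + 35278*(-1/6953) = -15794 - 35278/6953 = -109850960/6953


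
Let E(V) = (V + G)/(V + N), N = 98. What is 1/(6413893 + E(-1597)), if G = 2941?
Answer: 1499/9614424263 ≈ 1.5591e-7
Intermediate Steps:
E(V) = (2941 + V)/(98 + V) (E(V) = (V + 2941)/(V + 98) = (2941 + V)/(98 + V))
1/(6413893 + E(-1597)) = 1/(6413893 + (2941 - 1597)/(98 - 1597)) = 1/(6413893 + 1344/(-1499)) = 1/(6413893 - 1/1499*1344) = 1/(6413893 - 1344/1499) = 1/(9614424263/1499) = 1499/9614424263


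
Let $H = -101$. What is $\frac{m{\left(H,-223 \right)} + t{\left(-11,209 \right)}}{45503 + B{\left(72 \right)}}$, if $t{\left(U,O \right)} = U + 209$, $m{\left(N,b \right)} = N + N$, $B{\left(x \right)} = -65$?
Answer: $- \frac{2}{22719} \approx -8.8032 \cdot 10^{-5}$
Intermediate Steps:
$m{\left(N,b \right)} = 2 N$
$t{\left(U,O \right)} = 209 + U$
$\frac{m{\left(H,-223 \right)} + t{\left(-11,209 \right)}}{45503 + B{\left(72 \right)}} = \frac{2 \left(-101\right) + \left(209 - 11\right)}{45503 - 65} = \frac{-202 + 198}{45438} = \left(-4\right) \frac{1}{45438} = - \frac{2}{22719}$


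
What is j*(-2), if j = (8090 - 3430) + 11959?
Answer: -33238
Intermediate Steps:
j = 16619 (j = 4660 + 11959 = 16619)
j*(-2) = 16619*(-2) = -33238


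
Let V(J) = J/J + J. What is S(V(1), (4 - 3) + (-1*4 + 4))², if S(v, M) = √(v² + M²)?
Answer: 5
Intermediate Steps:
V(J) = 1 + J
S(v, M) = √(M² + v²)
S(V(1), (4 - 3) + (-1*4 + 4))² = (√(((4 - 3) + (-1*4 + 4))² + (1 + 1)²))² = (√((1 + (-4 + 4))² + 2²))² = (√((1 + 0)² + 4))² = (√(1² + 4))² = (√(1 + 4))² = (√5)² = 5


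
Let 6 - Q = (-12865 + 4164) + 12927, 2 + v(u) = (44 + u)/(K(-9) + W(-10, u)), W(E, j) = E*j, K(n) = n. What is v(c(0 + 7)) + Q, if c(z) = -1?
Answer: -4179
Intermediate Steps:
v(u) = -2 + (44 + u)/(-9 - 10*u)
Q = -4220 (Q = 6 - ((-12865 + 4164) + 12927) = 6 - (-8701 + 12927) = 6 - 1*4226 = 6 - 4226 = -4220)
v(c(0 + 7)) + Q = (-62 - 21*(-1))/(9 + 10*(-1)) - 4220 = (-62 + 21)/(9 - 10) - 4220 = -41/(-1) - 4220 = -1*(-41) - 4220 = 41 - 4220 = -4179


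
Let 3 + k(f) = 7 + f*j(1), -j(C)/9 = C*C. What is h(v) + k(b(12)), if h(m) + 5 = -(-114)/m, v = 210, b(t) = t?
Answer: -3796/35 ≈ -108.46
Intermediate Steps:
j(C) = -9*C² (j(C) = -9*C*C = -9*C²)
h(m) = -5 + 114/m (h(m) = -5 - (-114)/m = -5 + 114/m)
k(f) = 4 - 9*f (k(f) = -3 + (7 + f*(-9*1²)) = -3 + (7 + f*(-9*1)) = -3 + (7 + f*(-9)) = -3 + (7 - 9*f) = 4 - 9*f)
h(v) + k(b(12)) = (-5 + 114/210) + (4 - 9*12) = (-5 + 114*(1/210)) + (4 - 108) = (-5 + 19/35) - 104 = -156/35 - 104 = -3796/35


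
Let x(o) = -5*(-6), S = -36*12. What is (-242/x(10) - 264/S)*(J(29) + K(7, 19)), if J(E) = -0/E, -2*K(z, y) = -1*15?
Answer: -671/12 ≈ -55.917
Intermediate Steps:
S = -432
x(o) = 30
K(z, y) = 15/2 (K(z, y) = -(-1)*15/2 = -1/2*(-15) = 15/2)
J(E) = 0 (J(E) = -1*0 = 0)
(-242/x(10) - 264/S)*(J(29) + K(7, 19)) = (-242/30 - 264/(-432))*(0 + 15/2) = (-242*1/30 - 264*(-1/432))*(15/2) = (-121/15 + 11/18)*(15/2) = -671/90*15/2 = -671/12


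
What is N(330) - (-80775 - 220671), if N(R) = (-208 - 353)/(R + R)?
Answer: 6028903/20 ≈ 3.0145e+5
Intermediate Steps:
N(R) = -561/(2*R) (N(R) = -561*1/(2*R) = -561/(2*R))
N(330) - (-80775 - 220671) = -561/2/330 - (-80775 - 220671) = -561/2*1/330 - 1*(-301446) = -17/20 + 301446 = 6028903/20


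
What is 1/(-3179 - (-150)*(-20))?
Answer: -1/6179 ≈ -0.00016184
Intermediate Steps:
1/(-3179 - (-150)*(-20)) = 1/(-3179 - 1*3000) = 1/(-3179 - 3000) = 1/(-6179) = -1/6179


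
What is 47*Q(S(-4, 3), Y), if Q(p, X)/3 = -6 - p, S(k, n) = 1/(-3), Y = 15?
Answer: -799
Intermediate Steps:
S(k, n) = -⅓
Q(p, X) = -18 - 3*p (Q(p, X) = 3*(-6 - p) = -18 - 3*p)
47*Q(S(-4, 3), Y) = 47*(-18 - 3*(-⅓)) = 47*(-18 + 1) = 47*(-17) = -799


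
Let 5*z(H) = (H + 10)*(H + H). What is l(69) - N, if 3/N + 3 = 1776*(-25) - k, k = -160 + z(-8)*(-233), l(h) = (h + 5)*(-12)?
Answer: -203059833/228671 ≈ -888.00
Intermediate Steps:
l(h) = -60 - 12*h (l(h) = (5 + h)*(-12) = -60 - 12*h)
z(H) = 2*H*(10 + H)/5 (z(H) = ((H + 10)*(H + H))/5 = ((10 + H)*(2*H))/5 = (2*H*(10 + H))/5 = 2*H*(10 + H)/5)
k = 6656/5 (k = -160 + ((2/5)*(-8)*(10 - 8))*(-233) = -160 + ((2/5)*(-8)*2)*(-233) = -160 - 32/5*(-233) = -160 + 7456/5 = 6656/5 ≈ 1331.2)
N = -15/228671 (N = 3/(-3 + (1776*(-25) - 1*6656/5)) = 3/(-3 + (-44400 - 6656/5)) = 3/(-3 - 228656/5) = 3/(-228671/5) = 3*(-5/228671) = -15/228671 ≈ -6.5596e-5)
l(69) - N = (-60 - 12*69) - 1*(-15/228671) = (-60 - 828) + 15/228671 = -888 + 15/228671 = -203059833/228671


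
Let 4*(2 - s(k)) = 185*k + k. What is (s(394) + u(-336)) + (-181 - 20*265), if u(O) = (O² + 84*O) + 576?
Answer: 61448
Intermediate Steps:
u(O) = 576 + O² + 84*O
s(k) = 2 - 93*k/2 (s(k) = 2 - (185*k + k)/4 = 2 - 93*k/2)
(s(394) + u(-336)) + (-181 - 20*265) = ((2 - 93/2*394) + (576 + (-336)² + 84*(-336))) + (-181 - 20*265) = ((2 - 18321) + (576 + 112896 - 28224)) + (-181 - 5300) = (-18319 + 85248) - 5481 = 66929 - 5481 = 61448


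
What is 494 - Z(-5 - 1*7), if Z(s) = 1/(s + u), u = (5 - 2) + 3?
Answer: 2965/6 ≈ 494.17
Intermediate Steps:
u = 6 (u = 3 + 3 = 6)
Z(s) = 1/(6 + s) (Z(s) = 1/(s + 6) = 1/(6 + s))
494 - Z(-5 - 1*7) = 494 - 1/(6 + (-5 - 1*7)) = 494 - 1/(6 + (-5 - 7)) = 494 - 1/(6 - 12) = 494 - 1/(-6) = 494 - 1*(-⅙) = 494 + ⅙ = 2965/6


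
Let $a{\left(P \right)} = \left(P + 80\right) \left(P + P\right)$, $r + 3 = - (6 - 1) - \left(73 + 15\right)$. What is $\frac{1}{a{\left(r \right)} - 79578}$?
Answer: $- \frac{1}{76506} \approx -1.3071 \cdot 10^{-5}$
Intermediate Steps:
$r = -96$ ($r = -3 - 93 = -96$)
$a{\left(P \right)} = 2 P \left(80 + P\right)$ ($a{\left(P \right)} = \left(80 + P\right) 2 P = 2 P \left(80 + P\right)$)
$\frac{1}{a{\left(r \right)} - 79578} = \frac{1}{2 \left(-96\right) \left(80 - 96\right) - 79578} = \frac{1}{2 \left(-96\right) \left(-16\right) - 79578} = \frac{1}{3072 - 79578} = \frac{1}{-76506} = - \frac{1}{76506}$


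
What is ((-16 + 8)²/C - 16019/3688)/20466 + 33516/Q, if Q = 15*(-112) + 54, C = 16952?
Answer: -297809798828473/14447838388464 ≈ -20.613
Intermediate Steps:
Q = -1626 (Q = -1680 + 54 = -1626)
((-16 + 8)²/C - 16019/3688)/20466 + 33516/Q = ((-16 + 8)²/16952 - 16019/3688)/20466 + 33516/(-1626) = ((-8)²*(1/16952) - 16019*1/3688)*(1/20466) + 33516*(-1/1626) = (64*(1/16952) - 16019/3688)*(1/20466) - 5586/271 = (8/2119 - 16019/3688)*(1/20466) - 5586/271 = -33914757/7814872*1/20466 - 5586/271 = -11304919/53313056784 - 5586/271 = -297809798828473/14447838388464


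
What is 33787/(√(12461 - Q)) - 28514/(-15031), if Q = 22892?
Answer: 28514/15031 - 33787*I*√1159/3477 ≈ 1.897 - 330.82*I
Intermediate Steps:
33787/(√(12461 - Q)) - 28514/(-15031) = 33787/(√(12461 - 1*22892)) - 28514/(-15031) = 33787/(√(12461 - 22892)) - 28514*(-1/15031) = 33787/(√(-10431)) + 28514/15031 = 33787/((3*I*√1159)) + 28514/15031 = 33787*(-I*√1159/3477) + 28514/15031 = -33787*I*√1159/3477 + 28514/15031 = 28514/15031 - 33787*I*√1159/3477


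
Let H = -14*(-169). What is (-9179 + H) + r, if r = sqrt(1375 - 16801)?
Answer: -6813 + 3*I*sqrt(1714) ≈ -6813.0 + 124.2*I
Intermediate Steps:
H = 2366
r = 3*I*sqrt(1714) (r = sqrt(-15426) = 3*I*sqrt(1714) ≈ 124.2*I)
(-9179 + H) + r = (-9179 + 2366) + 3*I*sqrt(1714) = -6813 + 3*I*sqrt(1714)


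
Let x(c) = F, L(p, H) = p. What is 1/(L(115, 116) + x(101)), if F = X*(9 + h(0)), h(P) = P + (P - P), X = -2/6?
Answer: 1/112 ≈ 0.0089286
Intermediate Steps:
X = -1/3 (X = -2*1/6 = -1/3 ≈ -0.33333)
h(P) = P (h(P) = P + 0 = P)
F = -3 (F = -(9 + 0)/3 = -1/3*9 = -3)
x(c) = -3
1/(L(115, 116) + x(101)) = 1/(115 - 3) = 1/112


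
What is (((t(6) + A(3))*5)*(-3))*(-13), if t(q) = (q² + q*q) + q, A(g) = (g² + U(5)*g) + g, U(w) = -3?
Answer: 15795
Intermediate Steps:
A(g) = g² - 2*g (A(g) = (g² - 3*g) + g = g² - 2*g)
t(q) = q + 2*q² (t(q) = (q² + q²) + q = 2*q² + q = q + 2*q²)
(((t(6) + A(3))*5)*(-3))*(-13) = (((6*(1 + 2*6) + 3*(-2 + 3))*5)*(-3))*(-13) = (((6*(1 + 12) + 3*1)*5)*(-3))*(-13) = (((6*13 + 3)*5)*(-3))*(-13) = (((78 + 3)*5)*(-3))*(-13) = ((81*5)*(-3))*(-13) = (405*(-3))*(-13) = -1215*(-13) = 15795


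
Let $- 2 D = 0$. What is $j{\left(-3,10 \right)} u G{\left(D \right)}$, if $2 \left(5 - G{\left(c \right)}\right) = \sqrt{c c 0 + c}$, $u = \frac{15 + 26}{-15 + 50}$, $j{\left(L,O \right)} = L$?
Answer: $- \frac{123}{7} \approx -17.571$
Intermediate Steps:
$D = 0$ ($D = \left(- \frac{1}{2}\right) 0 = 0$)
$u = \frac{41}{35} \approx 1.1714$
$G{\left(c \right)} = 5 - \frac{\sqrt{c}}{2}$ ($G{\left(c \right)} = 5 - \frac{\sqrt{c c 0 + c}}{2} = 5 - \frac{\sqrt{c^{2} \cdot 0 + c}}{2} = 5 - \frac{\sqrt{0 + c}}{2} = 5 - \frac{\sqrt{c}}{2}$)
$j{\left(-3,10 \right)} u G{\left(D \right)} = \left(-3\right) \frac{41}{35} \left(5 - \frac{\sqrt{0}}{2}\right) = - \frac{123 \left(5 - 0\right)}{35} = - \frac{123 \left(5 + 0\right)}{35} = \left(- \frac{123}{35}\right) 5 = - \frac{123}{7}$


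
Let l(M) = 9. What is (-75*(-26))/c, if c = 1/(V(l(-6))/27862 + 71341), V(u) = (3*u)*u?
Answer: 1938010605375/13931 ≈ 1.3912e+8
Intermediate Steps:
V(u) = 3*u²
c = 27862/1987703185 (c = 1/((3*9²)/27862 + 71341) = 1/((3*81)*(1/27862) + 71341) = 1/(243*(1/27862) + 71341) = 1/(243/27862 + 71341) = 1/(1987703185/27862) = 27862/1987703185 ≈ 1.4017e-5)
(-75*(-26))/c = (-75*(-26))/(27862/1987703185) = 1950*(1987703185/27862) = 1938010605375/13931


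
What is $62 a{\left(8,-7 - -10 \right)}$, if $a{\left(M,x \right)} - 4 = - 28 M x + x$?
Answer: $-41230$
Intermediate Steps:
$a{\left(M,x \right)} = 4 + x - 28 M x$ ($a{\left(M,x \right)} = 4 + \left(- 28 M x + x\right) = 4 - \left(- x + 28 M x\right) = 4 + x - 28 M x$)
$62 a{\left(8,-7 - -10 \right)} = 62 \left(4 - -3 - 224 \left(-7 - -10\right)\right) = 62 \left(4 + \left(-7 + 10\right) - 224 \left(-7 + 10\right)\right) = 62 \left(4 + 3 - 224 \cdot 3\right) = 62 \left(4 + 3 - 672\right) = 62 \left(-665\right) = -41230$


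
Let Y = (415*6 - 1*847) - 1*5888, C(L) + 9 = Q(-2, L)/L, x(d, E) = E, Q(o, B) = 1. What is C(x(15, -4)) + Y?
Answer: -17017/4 ≈ -4254.3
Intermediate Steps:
C(L) = -9 + 1/L
Y = -4245 (Y = (2490 - 847) - 5888 = 1643 - 5888 = -4245)
C(x(15, -4)) + Y = (-9 + 1/(-4)) - 4245 = (-9 - 1/4) - 4245 = -37/4 - 4245 = -17017/4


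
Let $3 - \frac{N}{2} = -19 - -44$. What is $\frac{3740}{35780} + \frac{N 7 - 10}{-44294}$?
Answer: $\frac{4425940}{39620983} \approx 0.11171$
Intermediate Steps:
$N = -44$ ($N = 6 - 2 \left(-19 - -44\right) = 6 - 2 \left(-19 + 44\right) = 6 - 50 = -44$)
$\frac{3740}{35780} + \frac{N 7 - 10}{-44294} = \frac{3740}{35780} + \frac{\left(-44\right) 7 - 10}{-44294} = 3740 \cdot \frac{1}{35780} + \left(-308 - 10\right) \left(- \frac{1}{44294}\right) = \frac{187}{1789} - - \frac{159}{22147} = \frac{187}{1789} + \frac{159}{22147} = \frac{4425940}{39620983}$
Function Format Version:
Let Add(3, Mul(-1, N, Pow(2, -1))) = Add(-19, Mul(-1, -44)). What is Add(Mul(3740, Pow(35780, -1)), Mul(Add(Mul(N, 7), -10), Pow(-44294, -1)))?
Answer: Rational(4425940, 39620983) ≈ 0.11171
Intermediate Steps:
N = -44 (N = Add(6, Mul(-2, Add(-19, Mul(-1, -44)))) = Add(6, Mul(-2, Add(-19, 44))) = Add(6, Mul(-2, 25)) = Add(6, -50) = -44)
Add(Mul(3740, Pow(35780, -1)), Mul(Add(Mul(N, 7), -10), Pow(-44294, -1))) = Add(Mul(3740, Pow(35780, -1)), Mul(Add(Mul(-44, 7), -10), Pow(-44294, -1))) = Add(Mul(3740, Rational(1, 35780)), Mul(Add(-308, -10), Rational(-1, 44294))) = Add(Rational(187, 1789), Mul(-318, Rational(-1, 44294))) = Add(Rational(187, 1789), Rational(159, 22147)) = Rational(4425940, 39620983)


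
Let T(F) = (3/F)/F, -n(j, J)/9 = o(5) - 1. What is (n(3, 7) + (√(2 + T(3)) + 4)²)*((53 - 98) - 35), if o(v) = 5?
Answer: 4240/3 - 640*√21/3 ≈ 435.72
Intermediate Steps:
n(j, J) = -36 (n(j, J) = -9*(5 - 1) = -9*4 = -36)
T(F) = 3/F²
(n(3, 7) + (√(2 + T(3)) + 4)²)*((53 - 98) - 35) = (-36 + (√(2 + 3/3²) + 4)²)*((53 - 98) - 35) = (-36 + (√(2 + 3*(⅑)) + 4)²)*(-45 - 35) = (-36 + (√(2 + ⅓) + 4)²)*(-80) = (-36 + (√(7/3) + 4)²)*(-80) = (-36 + (√21/3 + 4)²)*(-80) = (-36 + (4 + √21/3)²)*(-80) = 2880 - 80*(4 + √21/3)²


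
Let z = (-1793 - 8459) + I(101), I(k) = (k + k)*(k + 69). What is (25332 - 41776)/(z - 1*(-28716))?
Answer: -4111/13201 ≈ -0.31142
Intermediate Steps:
I(k) = 2*k*(69 + k) (I(k) = (2*k)*(69 + k) = 2*k*(69 + k))
z = 24088 (z = (-1793 - 8459) + 2*101*(69 + 101) = -10252 + 2*101*170 = -10252 + 34340 = 24088)
(25332 - 41776)/(z - 1*(-28716)) = (25332 - 41776)/(24088 - 1*(-28716)) = -16444/(24088 + 28716) = -16444/52804 = -16444*1/52804 = -4111/13201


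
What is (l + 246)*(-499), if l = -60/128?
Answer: -3920643/32 ≈ -1.2252e+5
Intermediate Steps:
l = -15/32 (l = -60*1/128 = -15/32 ≈ -0.46875)
(l + 246)*(-499) = (-15/32 + 246)*(-499) = (7857/32)*(-499) = -3920643/32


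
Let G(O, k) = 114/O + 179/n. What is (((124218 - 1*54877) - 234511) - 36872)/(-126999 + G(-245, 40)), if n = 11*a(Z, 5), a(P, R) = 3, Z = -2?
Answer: 816754785/513373411 ≈ 1.5910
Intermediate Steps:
n = 33 (n = 11*3 = 33)
G(O, k) = 179/33 + 114/O (G(O, k) = 114/O + 179/33 = 179/33 + 114/O)
(((124218 - 1*54877) - 234511) - 36872)/(-126999 + G(-245, 40)) = (((124218 - 1*54877) - 234511) - 36872)/(-126999 + (179/33 + 114/(-245))) = (((124218 - 54877) - 234511) - 36872)/(-126999 + (179/33 + 114*(-1/245))) = ((69341 - 234511) - 36872)/(-126999 + (179/33 - 114/245)) = (-165170 - 36872)/(-126999 + 40093/8085) = -202042/(-1026746822/8085) = -202042*(-8085/1026746822) = 816754785/513373411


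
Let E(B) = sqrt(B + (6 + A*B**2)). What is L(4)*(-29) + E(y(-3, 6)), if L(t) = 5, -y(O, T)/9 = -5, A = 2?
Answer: -145 + sqrt(4101) ≈ -80.961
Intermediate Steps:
y(O, T) = 45 (y(O, T) = -9*(-5) = 45)
E(B) = sqrt(6 + B + 2*B**2) (E(B) = sqrt(B + (6 + 2*B**2)) = sqrt(6 + B + 2*B**2))
L(4)*(-29) + E(y(-3, 6)) = 5*(-29) + sqrt(6 + 45 + 2*45**2) = -145 + sqrt(6 + 45 + 2*2025) = -145 + sqrt(6 + 45 + 4050) = -145 + sqrt(4101)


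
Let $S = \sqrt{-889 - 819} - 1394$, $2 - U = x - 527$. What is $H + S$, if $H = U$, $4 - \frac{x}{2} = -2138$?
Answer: $-5149 + 2 i \sqrt{427} \approx -5149.0 + 41.328 i$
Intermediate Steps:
$x = 4284$ ($x = 8 - -4276 = 8 + 4276 = 4284$)
$U = -3755$ ($U = 2 - \left(4284 - 527\right) = 2 - 3757 = -3755$)
$H = -3755$
$S = -1394 + 2 i \sqrt{427}$ ($S = \sqrt{-889 - 819} - 1394 = \sqrt{-1708} - 1394 = 2 i \sqrt{427} - 1394 = -1394 + 2 i \sqrt{427} \approx -1394.0 + 41.328 i$)
$H + S = -3755 - \left(1394 - 2 i \sqrt{427}\right) = -5149 + 2 i \sqrt{427}$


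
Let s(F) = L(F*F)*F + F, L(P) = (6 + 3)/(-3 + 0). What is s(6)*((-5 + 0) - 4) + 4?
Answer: 112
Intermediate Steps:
L(P) = -3 (L(P) = 9/(-3) = 9*(-⅓) = -3)
s(F) = -2*F (s(F) = -3*F + F = -2*F)
s(6)*((-5 + 0) - 4) + 4 = (-2*6)*((-5 + 0) - 4) + 4 = -12*(-5 - 4) + 4 = -12*(-9) + 4 = 108 + 4 = 112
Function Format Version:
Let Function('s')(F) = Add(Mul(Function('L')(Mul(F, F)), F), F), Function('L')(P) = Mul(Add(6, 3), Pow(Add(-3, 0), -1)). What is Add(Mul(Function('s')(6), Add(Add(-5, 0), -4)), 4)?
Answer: 112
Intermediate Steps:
Function('L')(P) = -3 (Function('L')(P) = Mul(9, Pow(-3, -1)) = Mul(9, Rational(-1, 3)) = -3)
Function('s')(F) = Mul(-2, F) (Function('s')(F) = Add(Mul(-3, F), F) = Mul(-2, F))
Add(Mul(Function('s')(6), Add(Add(-5, 0), -4)), 4) = Add(Mul(Mul(-2, 6), Add(Add(-5, 0), -4)), 4) = Add(Mul(-12, Add(-5, -4)), 4) = Add(Mul(-12, -9), 4) = Add(108, 4) = 112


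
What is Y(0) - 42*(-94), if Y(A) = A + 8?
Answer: 3956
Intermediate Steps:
Y(A) = 8 + A
Y(0) - 42*(-94) = (8 + 0) - 42*(-94) = 8 + 3948 = 3956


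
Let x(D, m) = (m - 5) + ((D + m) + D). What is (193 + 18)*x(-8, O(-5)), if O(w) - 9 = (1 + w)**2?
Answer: 6119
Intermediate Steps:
O(w) = 9 + (1 + w)**2
x(D, m) = -5 + 2*D + 2*m (x(D, m) = (-5 + m) + (m + 2*D) = -5 + 2*D + 2*m)
(193 + 18)*x(-8, O(-5)) = (193 + 18)*(-5 + 2*(-8) + 2*(9 + (1 - 5)**2)) = 211*(-5 - 16 + 2*(9 + (-4)**2)) = 211*(-5 - 16 + 2*(9 + 16)) = 211*(-5 - 16 + 2*25) = 211*(-5 - 16 + 50) = 211*29 = 6119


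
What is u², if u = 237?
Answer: 56169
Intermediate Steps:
u² = 237² = 56169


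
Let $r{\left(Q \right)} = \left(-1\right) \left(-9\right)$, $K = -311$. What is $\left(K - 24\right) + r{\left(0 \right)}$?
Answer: $-326$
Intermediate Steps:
$r{\left(Q \right)} = 9$
$\left(K - 24\right) + r{\left(0 \right)} = \left(-311 - 24\right) + 9 = -335 + 9 = -326$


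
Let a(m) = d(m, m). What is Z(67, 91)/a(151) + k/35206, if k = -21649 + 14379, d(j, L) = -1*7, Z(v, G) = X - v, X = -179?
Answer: 4304893/123221 ≈ 34.936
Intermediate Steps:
Z(v, G) = -179 - v
d(j, L) = -7
k = -7270
a(m) = -7
Z(67, 91)/a(151) + k/35206 = (-179 - 1*67)/(-7) - 7270/35206 = (-179 - 67)*(-⅐) - 7270*1/35206 = -246*(-⅐) - 3635/17603 = 246/7 - 3635/17603 = 4304893/123221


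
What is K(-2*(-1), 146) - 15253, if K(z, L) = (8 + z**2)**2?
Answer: -15109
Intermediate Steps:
K(-2*(-1), 146) - 15253 = (8 + (-2*(-1))**2)**2 - 15253 = (8 + 2**2)**2 - 15253 = (8 + 4)**2 - 15253 = 12**2 - 15253 = 144 - 15253 = -15109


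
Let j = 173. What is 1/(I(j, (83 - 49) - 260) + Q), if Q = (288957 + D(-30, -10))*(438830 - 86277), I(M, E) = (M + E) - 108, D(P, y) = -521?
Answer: 1/101688976947 ≈ 9.8339e-12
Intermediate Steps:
I(M, E) = -108 + E + M (I(M, E) = (E + M) - 108 = -108 + E + M)
Q = 101688977108 (Q = (288957 - 521)*(438830 - 86277) = 288436*352553 = 101688977108)
1/(I(j, (83 - 49) - 260) + Q) = 1/((-108 + ((83 - 49) - 260) + 173) + 101688977108) = 1/((-108 + (34 - 260) + 173) + 101688977108) = 1/((-108 - 226 + 173) + 101688977108) = 1/(-161 + 101688977108) = 1/101688976947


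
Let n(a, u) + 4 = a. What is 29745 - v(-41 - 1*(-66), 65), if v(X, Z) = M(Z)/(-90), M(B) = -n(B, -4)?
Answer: 2676989/90 ≈ 29744.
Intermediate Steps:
n(a, u) = -4 + a
M(B) = 4 - B (M(B) = -(-4 + B) = 4 - B)
v(X, Z) = -2/45 + Z/90 (v(X, Z) = (4 - Z)/(-90) = (4 - Z)*(-1/90) = -2/45 + Z/90)
29745 - v(-41 - 1*(-66), 65) = 29745 - (-2/45 + (1/90)*65) = 29745 - (-2/45 + 13/18) = 29745 - 1*61/90 = 29745 - 61/90 = 2676989/90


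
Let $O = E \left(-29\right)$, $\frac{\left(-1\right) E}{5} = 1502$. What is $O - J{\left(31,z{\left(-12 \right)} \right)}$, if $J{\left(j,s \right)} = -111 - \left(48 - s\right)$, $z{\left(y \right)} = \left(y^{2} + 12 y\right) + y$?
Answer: $217961$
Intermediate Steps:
$E = -7510$ ($E = \left(-5\right) 1502 = -7510$)
$z{\left(y \right)} = y^{2} + 13 y$
$J{\left(j,s \right)} = -159 + s$ ($J{\left(j,s \right)} = -111 + \left(-48 + s\right) = -159 + s$)
$O = 217790$ ($O = \left(-7510\right) \left(-29\right) = 217790$)
$O - J{\left(31,z{\left(-12 \right)} \right)} = 217790 - \left(-159 - 12 \left(13 - 12\right)\right) = 217790 - \left(-159 - 12\right) = 217790 - -171 = 217790 + 171 = 217961$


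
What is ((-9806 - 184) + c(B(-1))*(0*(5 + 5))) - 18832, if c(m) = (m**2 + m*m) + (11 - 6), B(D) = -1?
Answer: -28822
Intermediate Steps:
c(m) = 5 + 2*m**2 (c(m) = (m**2 + m**2) + 5 = 2*m**2 + 5 = 5 + 2*m**2)
((-9806 - 184) + c(B(-1))*(0*(5 + 5))) - 18832 = ((-9806 - 184) + (5 + 2*(-1)**2)*(0*(5 + 5))) - 18832 = (-9990 + (5 + 2*1)*(0*10)) - 18832 = (-9990 + (5 + 2)*0) - 18832 = (-9990 + 7*0) - 18832 = (-9990 + 0) - 18832 = -9990 - 18832 = -28822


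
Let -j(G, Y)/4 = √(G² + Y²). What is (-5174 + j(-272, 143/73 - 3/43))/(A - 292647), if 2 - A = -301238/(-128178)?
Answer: 165798243/9377738012 + 64089*√182255816441/7359179904917 ≈ 0.021398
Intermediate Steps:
A = -22441/64089 (A = 2 - (-301238)/(-128178) = 2 - (-301238)*(-1)/128178 = 2 - 1*150619/64089 = 2 - 150619/64089 = -22441/64089 ≈ -0.35015)
j(G, Y) = -4*√(G² + Y²)
(-5174 + j(-272, 143/73 - 3/43))/(A - 292647) = (-5174 - 4*√((-272)² + (143/73 - 3/43)²))/(-22441/64089 - 292647) = (-5174 - 4*√(73984 + (143*(1/73) - 3*1/43)²))/(-18755476024/64089) = (-5174 - 4*√(73984 + (143/73 - 3/43)²))*(-64089/18755476024) = (-5174 - 4*√(73984 + (5930/3139)²))*(-64089/18755476024) = (-5174 - 4*√(73984 + 35164900/9853321))*(-64089/18755476024) = (-5174 - 8*√182255816441/3139)*(-64089/18755476024) = 165798243/9377738012 + 64089*√182255816441/7359179904917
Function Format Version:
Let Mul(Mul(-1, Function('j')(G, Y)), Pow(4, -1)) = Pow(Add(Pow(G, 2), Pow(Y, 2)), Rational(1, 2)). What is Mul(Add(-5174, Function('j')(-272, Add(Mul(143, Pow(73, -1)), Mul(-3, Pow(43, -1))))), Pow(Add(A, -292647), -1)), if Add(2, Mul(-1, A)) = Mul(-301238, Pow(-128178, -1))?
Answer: Add(Rational(165798243, 9377738012), Mul(Rational(64089, 7359179904917), Pow(182255816441, Rational(1, 2)))) ≈ 0.021398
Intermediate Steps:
A = Rational(-22441, 64089) (A = Add(2, Mul(-1, Mul(-301238, Pow(-128178, -1)))) = Add(2, Mul(-1, Mul(-301238, Rational(-1, 128178)))) = Add(2, Mul(-1, Rational(150619, 64089))) = Add(2, Rational(-150619, 64089)) = Rational(-22441, 64089) ≈ -0.35015)
Function('j')(G, Y) = Mul(-4, Pow(Add(Pow(G, 2), Pow(Y, 2)), Rational(1, 2)))
Mul(Add(-5174, Function('j')(-272, Add(Mul(143, Pow(73, -1)), Mul(-3, Pow(43, -1))))), Pow(Add(A, -292647), -1)) = Mul(Add(-5174, Mul(-4, Pow(Add(Pow(-272, 2), Pow(Add(Mul(143, Pow(73, -1)), Mul(-3, Pow(43, -1))), 2)), Rational(1, 2)))), Pow(Add(Rational(-22441, 64089), -292647), -1)) = Mul(Add(-5174, Mul(-4, Pow(Add(73984, Pow(Add(Mul(143, Rational(1, 73)), Mul(-3, Rational(1, 43))), 2)), Rational(1, 2)))), Pow(Rational(-18755476024, 64089), -1)) = Mul(Add(-5174, Mul(-4, Pow(Add(73984, Pow(Add(Rational(143, 73), Rational(-3, 43)), 2)), Rational(1, 2)))), Rational(-64089, 18755476024)) = Mul(Add(-5174, Mul(-4, Pow(Add(73984, Pow(Rational(5930, 3139), 2)), Rational(1, 2)))), Rational(-64089, 18755476024)) = Mul(Add(-5174, Mul(-4, Pow(Add(73984, Rational(35164900, 9853321)), Rational(1, 2)))), Rational(-64089, 18755476024)) = Mul(Add(-5174, Mul(-4, Pow(Rational(729023265764, 9853321), Rational(1, 2)))), Rational(-64089, 18755476024)) = Mul(Add(-5174, Mul(-4, Mul(Rational(2, 3139), Pow(182255816441, Rational(1, 2))))), Rational(-64089, 18755476024)) = Mul(Add(-5174, Mul(Rational(-8, 3139), Pow(182255816441, Rational(1, 2)))), Rational(-64089, 18755476024)) = Add(Rational(165798243, 9377738012), Mul(Rational(64089, 7359179904917), Pow(182255816441, Rational(1, 2))))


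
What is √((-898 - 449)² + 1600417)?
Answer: √3414826 ≈ 1847.9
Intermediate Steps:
√((-898 - 449)² + 1600417) = √((-1347)² + 1600417) = √(1814409 + 1600417) = √3414826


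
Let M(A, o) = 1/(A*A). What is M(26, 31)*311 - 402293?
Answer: -271949757/676 ≈ -4.0229e+5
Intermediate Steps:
M(A, o) = A⁻² (M(A, o) = 1/(A²) = A⁻²)
M(26, 31)*311 - 402293 = 311/26² - 402293 = (1/676)*311 - 402293 = 311/676 - 402293 = -271949757/676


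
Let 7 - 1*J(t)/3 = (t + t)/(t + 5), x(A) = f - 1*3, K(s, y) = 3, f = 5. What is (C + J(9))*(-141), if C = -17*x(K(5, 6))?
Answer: 16638/7 ≈ 2376.9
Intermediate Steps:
x(A) = 2 (x(A) = 5 - 1*3 = 5 - 3 = 2)
J(t) = 21 - 6*t/(5 + t) (J(t) = 21 - 3*(t + t)/(t + 5) = 21 - 3*2*t/(5 + t) = 21 - 6*t/(5 + t))
C = -34 (C = -17*2 = -34)
(C + J(9))*(-141) = (-34 + 15*(7 + 9)/(5 + 9))*(-141) = (-34 + 15*16/14)*(-141) = (-34 + 15*(1/14)*16)*(-141) = (-34 + 120/7)*(-141) = -118/7*(-141) = 16638/7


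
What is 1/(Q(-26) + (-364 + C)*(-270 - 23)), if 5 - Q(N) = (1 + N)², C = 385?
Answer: -1/6773 ≈ -0.00014765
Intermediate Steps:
Q(N) = 5 - (1 + N)²
1/(Q(-26) + (-364 + C)*(-270 - 23)) = 1/((5 - (1 - 26)²) + (-364 + 385)*(-270 - 23)) = 1/((5 - 1*(-25)²) + 21*(-293)) = 1/((5 - 1*625) - 6153) = 1/((5 - 625) - 6153) = 1/(-620 - 6153) = 1/(-6773) = -1/6773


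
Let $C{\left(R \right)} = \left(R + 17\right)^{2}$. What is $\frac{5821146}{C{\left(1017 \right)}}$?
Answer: $\frac{2910573}{534578} \approx 5.4446$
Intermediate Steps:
$C{\left(R \right)} = \left(17 + R\right)^{2}$
$\frac{5821146}{C{\left(1017 \right)}} = \frac{5821146}{\left(17 + 1017\right)^{2}} = \frac{5821146}{1034^{2}} = \frac{5821146}{1069156} = 5821146 \cdot \frac{1}{1069156} = \frac{2910573}{534578}$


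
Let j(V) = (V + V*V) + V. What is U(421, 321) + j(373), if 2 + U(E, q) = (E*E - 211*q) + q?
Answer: 249704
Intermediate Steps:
j(V) = V² + 2*V (j(V) = (V + V²) + V = V² + 2*V)
U(E, q) = -2 + E² - 210*q (U(E, q) = -2 + ((E*E - 211*q) + q) = -2 + ((E² - 211*q) + q) = -2 + (E² - 210*q) = -2 + E² - 210*q)
U(421, 321) + j(373) = (-2 + 421² - 210*321) + 373*(2 + 373) = (-2 + 177241 - 67410) + 373*375 = 109829 + 139875 = 249704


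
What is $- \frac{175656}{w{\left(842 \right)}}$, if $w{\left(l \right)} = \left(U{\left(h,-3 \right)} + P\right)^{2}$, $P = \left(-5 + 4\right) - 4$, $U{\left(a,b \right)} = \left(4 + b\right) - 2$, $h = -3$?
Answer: $- \frac{14638}{3} \approx -4879.3$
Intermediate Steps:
$U{\left(a,b \right)} = 2 + b$
$P = -5$ ($P = -1 - 4 = -5$)
$w{\left(l \right)} = 36$ ($w{\left(l \right)} = \left(\left(2 - 3\right) - 5\right)^{2} = \left(-1 - 5\right)^{2} = \left(-6\right)^{2} = 36$)
$- \frac{175656}{w{\left(842 \right)}} = - \frac{175656}{36} = \left(-175656\right) \frac{1}{36} = - \frac{14638}{3}$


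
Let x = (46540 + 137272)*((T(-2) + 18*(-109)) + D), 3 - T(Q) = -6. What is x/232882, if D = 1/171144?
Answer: -15359525147143/9964089252 ≈ -1541.5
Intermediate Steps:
T(Q) = 9 (T(Q) = 3 - 1*(-6) = 3 + 6 = 9)
D = 1/171144 ≈ 5.8430e-6
x = -15359525147143/42786 (x = (46540 + 137272)*((9 + 18*(-109)) + 1/171144) = 183812*((9 - 1962) + 1/171144) = 183812*(-1953 + 1/171144) = 183812*(-334244231/171144) = -15359525147143/42786 ≈ -3.5898e+8)
x/232882 = -15359525147143/42786/232882 = -15359525147143/42786*1/232882 = -15359525147143/9964089252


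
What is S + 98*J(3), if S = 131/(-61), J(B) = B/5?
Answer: 17279/305 ≈ 56.652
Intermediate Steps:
J(B) = B/5 (J(B) = B*(1/5) = B/5)
S = -131/61 (S = 131*(-1/61) = -131/61 ≈ -2.1475)
S + 98*J(3) = -131/61 + 98*((1/5)*3) = -131/61 + 98*(3/5) = -131/61 + 294/5 = 17279/305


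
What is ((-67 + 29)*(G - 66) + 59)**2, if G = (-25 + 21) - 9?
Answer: 9369721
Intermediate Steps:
G = -13 (G = -4 - 9 = -13)
((-67 + 29)*(G - 66) + 59)**2 = ((-67 + 29)*(-13 - 66) + 59)**2 = (-38*(-79) + 59)**2 = (3002 + 59)**2 = 3061**2 = 9369721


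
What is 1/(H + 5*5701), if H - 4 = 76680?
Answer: 1/105189 ≈ 9.5067e-6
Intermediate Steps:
H = 76684 (H = 4 + 76680 = 76684)
1/(H + 5*5701) = 1/(76684 + 5*5701) = 1/(76684 + 28505) = 1/105189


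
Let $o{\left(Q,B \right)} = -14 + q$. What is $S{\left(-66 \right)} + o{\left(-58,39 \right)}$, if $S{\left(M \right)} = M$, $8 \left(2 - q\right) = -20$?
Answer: $- \frac{151}{2} \approx -75.5$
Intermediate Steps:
$q = \frac{9}{2}$ ($q = 2 - - \frac{5}{2} = 2 + \frac{5}{2} = \frac{9}{2} \approx 4.5$)
$o{\left(Q,B \right)} = - \frac{19}{2}$ ($o{\left(Q,B \right)} = -14 + \frac{9}{2} = - \frac{19}{2}$)
$S{\left(-66 \right)} + o{\left(-58,39 \right)} = -66 - \frac{19}{2} = - \frac{151}{2}$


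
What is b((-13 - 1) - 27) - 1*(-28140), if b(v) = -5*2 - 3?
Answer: 28127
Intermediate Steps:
b(v) = -13 (b(v) = -10 - 3 = -13)
b((-13 - 1) - 27) - 1*(-28140) = -13 - 1*(-28140) = -13 + 28140 = 28127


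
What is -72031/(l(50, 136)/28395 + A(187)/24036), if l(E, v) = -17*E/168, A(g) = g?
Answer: -17206461093087/1815889 ≈ -9.4755e+6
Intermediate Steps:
l(E, v) = -17*E/168 (l(E, v) = -17*E*(1/168) = -17*E/168)
-72031/(l(50, 136)/28395 + A(187)/24036) = -72031/(-17/168*50/28395 + 187/24036) = -72031/(-425/84*1/28395 + 187*(1/24036)) = -72031/(-85/477036 + 187/24036) = -72031/1815889/238875777 = -72031*238875777/1815889 = -17206461093087/1815889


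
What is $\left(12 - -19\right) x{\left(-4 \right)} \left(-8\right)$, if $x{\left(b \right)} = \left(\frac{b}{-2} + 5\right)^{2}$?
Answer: $-12152$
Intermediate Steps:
$x{\left(b \right)} = \left(5 - \frac{b}{2}\right)^{2}$ ($x{\left(b \right)} = \left(b \left(- \frac{1}{2}\right) + 5\right)^{2} = \left(- \frac{b}{2} + 5\right)^{2} = \left(5 - \frac{b}{2}\right)^{2}$)
$\left(12 - -19\right) x{\left(-4 \right)} \left(-8\right) = \left(12 - -19\right) \frac{\left(-10 - 4\right)^{2}}{4} \left(-8\right) = \left(12 + 19\right) \frac{\left(-14\right)^{2}}{4} \left(-8\right) = 31 \cdot \frac{1}{4} \cdot 196 \left(-8\right) = 31 \cdot 49 \left(-8\right) = 1519 \left(-8\right) = -12152$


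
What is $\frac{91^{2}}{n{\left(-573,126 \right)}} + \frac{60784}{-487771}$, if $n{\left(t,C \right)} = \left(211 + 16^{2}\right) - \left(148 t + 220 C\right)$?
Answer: $\frac{41619359}{2159362217} \approx 0.019274$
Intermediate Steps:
$n{\left(t,C \right)} = 467 - 220 C - 148 t$ ($n{\left(t,C \right)} = \left(211 + 256\right) - \left(148 t + 220 C\right) = 467 - \left(148 t + 220 C\right) = 467 - 220 C - 148 t$)
$\frac{91^{2}}{n{\left(-573,126 \right)}} + \frac{60784}{-487771} = \frac{91^{2}}{467 - 27720 - -84804} + \frac{60784}{-487771} = \frac{8281}{467 - 27720 + 84804} + 60784 \left(- \frac{1}{487771}\right) = \frac{8281}{57551} - \frac{60784}{487771} = 8281 \cdot \frac{1}{57551} - \frac{60784}{487771} = \frac{637}{4427} - \frac{60784}{487771} = \frac{41619359}{2159362217}$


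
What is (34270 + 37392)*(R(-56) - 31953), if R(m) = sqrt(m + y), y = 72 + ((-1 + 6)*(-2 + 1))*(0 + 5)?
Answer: -2289815886 + 214986*I ≈ -2.2898e+9 + 2.1499e+5*I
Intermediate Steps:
y = 47 (y = 72 + (5*(-1))*5 = 72 - 5*5 = 72 - 25 = 47)
R(m) = sqrt(47 + m) (R(m) = sqrt(m + 47) = sqrt(47 + m))
(34270 + 37392)*(R(-56) - 31953) = (34270 + 37392)*(sqrt(47 - 56) - 31953) = 71662*(sqrt(-9) - 31953) = 71662*(3*I - 31953) = 71662*(-31953 + 3*I) = -2289815886 + 214986*I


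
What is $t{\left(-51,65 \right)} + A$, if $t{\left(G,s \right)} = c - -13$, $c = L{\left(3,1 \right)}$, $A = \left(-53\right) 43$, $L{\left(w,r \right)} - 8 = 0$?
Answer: $-2258$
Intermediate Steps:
$L{\left(w,r \right)} = 8$ ($L{\left(w,r \right)} = 8 + 0 = 8$)
$A = -2279$
$c = 8$
$t{\left(G,s \right)} = 21$ ($t{\left(G,s \right)} = 8 - -13 = 8 + 13 = 21$)
$t{\left(-51,65 \right)} + A = 21 - 2279 = -2258$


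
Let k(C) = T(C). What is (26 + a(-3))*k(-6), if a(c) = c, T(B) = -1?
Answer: -23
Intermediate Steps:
k(C) = -1
(26 + a(-3))*k(-6) = (26 - 3)*(-1) = 23*(-1) = -23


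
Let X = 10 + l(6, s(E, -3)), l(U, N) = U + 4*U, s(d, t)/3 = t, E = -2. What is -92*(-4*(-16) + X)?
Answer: -9568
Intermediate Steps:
s(d, t) = 3*t
l(U, N) = 5*U
X = 40 (X = 10 + 5*6 = 10 + 30 = 40)
-92*(-4*(-16) + X) = -92*(-4*(-16) + 40) = -92*(64 + 40) = -92*104 = -9568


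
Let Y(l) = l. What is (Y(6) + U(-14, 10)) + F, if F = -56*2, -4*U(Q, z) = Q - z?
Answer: -100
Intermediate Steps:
U(Q, z) = -Q/4 + z/4 (U(Q, z) = -(Q - z)/4 = -Q/4 + z/4)
F = -112
(Y(6) + U(-14, 10)) + F = (6 + (-¼*(-14) + (¼)*10)) - 112 = (6 + (7/2 + 5/2)) - 112 = (6 + 6) - 112 = 12 - 112 = -100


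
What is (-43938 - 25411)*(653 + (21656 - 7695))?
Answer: -1013466286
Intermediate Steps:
(-43938 - 25411)*(653 + (21656 - 7695)) = -69349*(653 + 13961) = -69349*14614 = -1013466286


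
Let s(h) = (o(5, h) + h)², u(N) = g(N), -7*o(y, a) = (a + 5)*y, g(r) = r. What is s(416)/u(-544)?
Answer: -651249/26656 ≈ -24.432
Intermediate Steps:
o(y, a) = -y*(5 + a)/7 (o(y, a) = -(a + 5)*y/7 = -(5 + a)*y/7 = -y*(5 + a)/7)
u(N) = N
s(h) = (-25/7 + 2*h/7)² (s(h) = (-⅐*5*(5 + h) + h)² = ((-25/7 - 5*h/7) + h)² = (-25/7 + 2*h/7)²)
s(416)/u(-544) = ((-25 + 2*416)²/49)/(-544) = ((-25 + 832)²/49)*(-1/544) = ((1/49)*807²)*(-1/544) = ((1/49)*651249)*(-1/544) = (651249/49)*(-1/544) = -651249/26656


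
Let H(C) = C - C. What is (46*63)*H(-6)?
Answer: 0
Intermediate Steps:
H(C) = 0
(46*63)*H(-6) = (46*63)*0 = 2898*0 = 0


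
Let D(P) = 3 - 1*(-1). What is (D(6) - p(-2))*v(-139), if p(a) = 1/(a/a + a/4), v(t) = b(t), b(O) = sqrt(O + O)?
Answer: 2*I*sqrt(278) ≈ 33.347*I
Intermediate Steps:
D(P) = 4 (D(P) = 3 + 1 = 4)
b(O) = sqrt(2)*sqrt(O) (b(O) = sqrt(2*O) = sqrt(2)*sqrt(O))
v(t) = sqrt(2)*sqrt(t)
p(a) = 1/(1 + a/4) (p(a) = 1/(1 + a*(1/4)) = 1/(1 + a/4))
(D(6) - p(-2))*v(-139) = (4 - 4/(4 - 2))*(sqrt(2)*sqrt(-139)) = (4 - 4/2)*(sqrt(2)*(I*sqrt(139))) = (4 - 4/2)*(I*sqrt(278)) = (4 - 1*2)*(I*sqrt(278)) = (4 - 2)*(I*sqrt(278)) = 2*(I*sqrt(278)) = 2*I*sqrt(278)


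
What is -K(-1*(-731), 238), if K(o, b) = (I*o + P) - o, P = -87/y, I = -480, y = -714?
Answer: 83683389/238 ≈ 3.5161e+5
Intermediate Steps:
P = 29/238 (P = -87/(-714) = -87*(-1/714) = 29/238 ≈ 0.12185)
K(o, b) = 29/238 - 481*o (K(o, b) = (-480*o + 29/238) - o = (29/238 - 480*o) - o = 29/238 - 481*o)
-K(-1*(-731), 238) = -(29/238 - (-481)*(-731)) = -(29/238 - 481*731) = -(29/238 - 351611) = -1*(-83683389/238) = 83683389/238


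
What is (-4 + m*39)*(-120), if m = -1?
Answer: 5160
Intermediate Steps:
(-4 + m*39)*(-120) = (-4 - 1*39)*(-120) = (-4 - 39)*(-120) = -43*(-120) = 5160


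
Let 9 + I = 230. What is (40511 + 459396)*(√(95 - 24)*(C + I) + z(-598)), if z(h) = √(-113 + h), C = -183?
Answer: 18996466*√71 + 1499721*I*√79 ≈ 1.6007e+8 + 1.333e+7*I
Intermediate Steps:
I = 221 (I = -9 + 230 = 221)
(40511 + 459396)*(√(95 - 24)*(C + I) + z(-598)) = (40511 + 459396)*(√(95 - 24)*(-183 + 221) + √(-113 - 598)) = 499907*(√71*38 + √(-711)) = 499907*(38*√71 + 3*I*√79) = 18996466*√71 + 1499721*I*√79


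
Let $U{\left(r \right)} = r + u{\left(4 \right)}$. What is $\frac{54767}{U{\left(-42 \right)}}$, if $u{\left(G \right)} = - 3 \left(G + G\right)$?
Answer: $- \frac{54767}{66} \approx -829.8$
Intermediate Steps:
$u{\left(G \right)} = - 6 G$ ($u{\left(G \right)} = - 3 \cdot 2 G = - 6 G$)
$U{\left(r \right)} = -24 + r$ ($U{\left(r \right)} = r - 24 = -24 + r$)
$\frac{54767}{U{\left(-42 \right)}} = \frac{54767}{-24 - 42} = \frac{54767}{-66} = 54767 \left(- \frac{1}{66}\right) = - \frac{54767}{66}$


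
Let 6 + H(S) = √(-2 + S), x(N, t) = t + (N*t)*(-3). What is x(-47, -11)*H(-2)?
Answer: 9372 - 3124*I ≈ 9372.0 - 3124.0*I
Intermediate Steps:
x(N, t) = t - 3*N*t
H(S) = -6 + √(-2 + S)
x(-47, -11)*H(-2) = (-11*(1 - 3*(-47)))*(-6 + √(-2 - 2)) = (-11*(1 + 141))*(-6 + √(-4)) = (-11*142)*(-6 + 2*I) = -1562*(-6 + 2*I) = 9372 - 3124*I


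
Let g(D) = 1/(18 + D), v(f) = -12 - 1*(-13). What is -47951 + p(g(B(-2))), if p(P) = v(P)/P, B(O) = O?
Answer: -47935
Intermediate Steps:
v(f) = 1 (v(f) = -12 + 13 = 1)
p(P) = 1/P
-47951 + p(g(B(-2))) = -47951 + 1/(1/(18 - 2)) = -47951 + 1/(1/16) = -47951 + 16 = -47935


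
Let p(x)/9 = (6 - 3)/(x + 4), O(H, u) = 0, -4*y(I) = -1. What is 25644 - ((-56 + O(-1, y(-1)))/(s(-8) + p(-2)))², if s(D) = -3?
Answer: 230540/9 ≈ 25616.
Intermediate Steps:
y(I) = ¼ (y(I) = -¼*(-1) = ¼)
p(x) = 27/(4 + x) (p(x) = 9*((6 - 3)/(x + 4)) = 9*(3/(4 + x)) = 27/(4 + x))
25644 - ((-56 + O(-1, y(-1)))/(s(-8) + p(-2)))² = 25644 - ((-56 + 0)/(-3 + 27/(4 - 2)))² = 25644 - (-56/(-3 + 27/2))² = 25644 - (-56/21/2)² = 25644 - (-56*2/21)² = 25644 - (-16/3)² = 25644 - 1*256/9 = 25644 - 256/9 = 230540/9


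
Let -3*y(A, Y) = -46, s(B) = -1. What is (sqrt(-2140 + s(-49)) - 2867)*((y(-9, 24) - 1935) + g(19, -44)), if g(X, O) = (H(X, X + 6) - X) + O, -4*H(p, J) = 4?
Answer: 17061517/3 - 5951*I*sqrt(2141)/3 ≈ 5.6872e+6 - 91786.0*I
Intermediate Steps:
H(p, J) = -1 (H(p, J) = -1/4*4 = -1)
y(A, Y) = 46/3 (y(A, Y) = -1/3*(-46) = 46/3)
g(X, O) = -1 + O - X (g(X, O) = (-1 - X) + O = -1 + O - X)
(sqrt(-2140 + s(-49)) - 2867)*((y(-9, 24) - 1935) + g(19, -44)) = (sqrt(-2140 - 1) - 2867)*((46/3 - 1935) + (-1 - 44 - 1*19)) = (sqrt(-2141) - 2867)*(-5759/3 + (-1 - 44 - 19)) = (I*sqrt(2141) - 2867)*(-5759/3 - 64) = (-2867 + I*sqrt(2141))*(-5951/3) = 17061517/3 - 5951*I*sqrt(2141)/3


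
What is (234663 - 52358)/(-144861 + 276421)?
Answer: 36461/26312 ≈ 1.3857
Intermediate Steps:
(234663 - 52358)/(-144861 + 276421) = 182305/131560 = 182305*(1/131560) = 36461/26312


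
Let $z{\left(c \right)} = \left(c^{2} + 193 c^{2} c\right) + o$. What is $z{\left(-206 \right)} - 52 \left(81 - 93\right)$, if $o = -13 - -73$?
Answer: $-1687127368$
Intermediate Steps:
$o = 60$ ($o = -13 + 73 = 60$)
$z{\left(c \right)} = 60 + c^{2} + 193 c^{3}$ ($z{\left(c \right)} = \left(c^{2} + 193 c^{2} c\right) + 60 = \left(c^{2} + 193 c^{3}\right) + 60 = 60 + c^{2} + 193 c^{3}$)
$z{\left(-206 \right)} - 52 \left(81 - 93\right) = \left(60 + \left(-206\right)^{2} + 193 \left(-206\right)^{3}\right) - 52 \left(81 - 93\right) = \left(60 + 42436 + 193 \left(-8741816\right)\right) - -624 = \left(60 + 42436 - 1687170488\right) + 624 = -1687127992 + 624 = -1687127368$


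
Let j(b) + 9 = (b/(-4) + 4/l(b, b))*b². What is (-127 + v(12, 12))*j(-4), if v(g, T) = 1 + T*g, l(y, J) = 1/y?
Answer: -4482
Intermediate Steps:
j(b) = -9 + 15*b³/4 (j(b) = -9 + (b/(-4) + 4/(1/b))*b² = -9 + (b*(-¼) + 4*b)*b² = -9 + (-b/4 + 4*b)*b² = -9 + (15*b/4)*b² = -9 + 15*b³/4)
(-127 + v(12, 12))*j(-4) = (-127 + (1 + 12*12))*(-9 + (15/4)*(-4)³) = (-127 + (1 + 144))*(-9 + (15/4)*(-64)) = (-127 + 145)*(-9 - 240) = 18*(-249) = -4482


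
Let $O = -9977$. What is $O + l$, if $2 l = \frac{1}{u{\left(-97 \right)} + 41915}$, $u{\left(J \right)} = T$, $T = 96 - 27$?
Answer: $- \frac{837748735}{83968} \approx -9977.0$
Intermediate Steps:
$T = 69$ ($T = 96 - 27 = 69$)
$u{\left(J \right)} = 69$
$l = \frac{1}{83968}$ ($l = \frac{1}{2 \left(69 + 41915\right)} = \frac{1}{2 \cdot 41984} = \frac{1}{2} \cdot \frac{1}{41984} = \frac{1}{83968} \approx 1.1909 \cdot 10^{-5}$)
$O + l = -9977 + \frac{1}{83968} = - \frac{837748735}{83968}$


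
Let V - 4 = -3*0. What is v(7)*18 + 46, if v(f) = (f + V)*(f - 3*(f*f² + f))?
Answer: -206468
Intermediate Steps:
V = 4 (V = 4 - 3*0 = 4 + 0 = 4)
v(f) = (4 + f)*(-3*f³ - 2*f) (v(f) = (f + 4)*(f - 3*(f*f² + f)) = (4 + f)*(f - 3*(f³ + f)) = (4 + f)*(f - 3*(f + f³)) = (4 + f)*(f + (-3*f - 3*f³)) = (4 + f)*(-3*f³ - 2*f))
v(7)*18 + 46 = -1*7*(8 + 2*7 + 3*7³ + 12*7²)*18 + 46 = -1*7*(8 + 14 + 3*343 + 12*49)*18 + 46 = -1*7*(8 + 14 + 1029 + 588)*18 + 46 = -1*7*1639*18 + 46 = -11473*18 + 46 = -206514 + 46 = -206468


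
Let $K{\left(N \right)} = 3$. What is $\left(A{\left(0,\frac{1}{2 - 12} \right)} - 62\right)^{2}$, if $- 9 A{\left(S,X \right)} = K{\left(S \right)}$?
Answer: $\frac{34969}{9} \approx 3885.4$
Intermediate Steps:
$A{\left(S,X \right)} = - \frac{1}{3}$ ($A{\left(S,X \right)} = \left(- \frac{1}{9}\right) 3 = - \frac{1}{3}$)
$\left(A{\left(0,\frac{1}{2 - 12} \right)} - 62\right)^{2} = \left(- \frac{1}{3} - 62\right)^{2} = \left(- \frac{187}{3}\right)^{2} = \frac{34969}{9}$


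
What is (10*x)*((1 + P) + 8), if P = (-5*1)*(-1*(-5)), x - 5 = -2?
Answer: -480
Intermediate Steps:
x = 3 (x = 5 - 2 = 3)
P = -25 (P = -5*5 = -25)
(10*x)*((1 + P) + 8) = (10*3)*((1 - 25) + 8) = 30*(-24 + 8) = 30*(-16) = -480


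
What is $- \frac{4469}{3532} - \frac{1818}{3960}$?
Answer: $- \frac{167489}{97130} \approx -1.7244$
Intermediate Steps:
$- \frac{4469}{3532} - \frac{1818}{3960} = \left(-4469\right) \frac{1}{3532} - \frac{101}{220} = - \frac{4469}{3532} - \frac{101}{220} = - \frac{167489}{97130}$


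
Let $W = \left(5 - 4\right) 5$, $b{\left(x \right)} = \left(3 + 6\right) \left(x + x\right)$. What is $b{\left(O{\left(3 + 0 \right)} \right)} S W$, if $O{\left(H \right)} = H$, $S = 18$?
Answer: $4860$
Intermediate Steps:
$b{\left(x \right)} = 18 x$ ($b{\left(x \right)} = 9 \cdot 2 x = 18 x$)
$W = 5$ ($W = 1 \cdot 5 = 5$)
$b{\left(O{\left(3 + 0 \right)} \right)} S W = 18 \left(3 + 0\right) 18 \cdot 5 = 18 \cdot 3 \cdot 18 \cdot 5 = 54 \cdot 18 \cdot 5 = 972 \cdot 5 = 4860$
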